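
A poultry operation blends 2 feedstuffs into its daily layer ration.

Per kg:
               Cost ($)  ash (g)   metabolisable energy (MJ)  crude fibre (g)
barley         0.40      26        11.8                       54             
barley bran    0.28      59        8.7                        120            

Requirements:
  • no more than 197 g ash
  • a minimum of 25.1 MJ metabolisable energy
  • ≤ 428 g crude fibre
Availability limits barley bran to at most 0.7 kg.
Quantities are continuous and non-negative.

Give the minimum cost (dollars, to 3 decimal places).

Set it up as a linear program. Let x1 = kg of barley, x2 = kg of barley bran.
Minimize 0.4x1 + 0.28x2 subject to:
  26x1 + 59x2 ≤ 197   (ash)
  11.8x1 + 8.7x2 ≥ 25.1   (metabolisable energy)
  54x1 + 120x2 ≤ 428   (crude fibre)
  x2 ≤ 0.7
  x1, x2 ≥ 0.
Both inputs are positive at the optimum. Binding constraints: metabolisable energy and the barley bran cap.
That vertex is x1 = 1.611, x2 = 0.7.
Objective = 0.4·1.611 + 0.28·0.7 = 0.84040.

$0.840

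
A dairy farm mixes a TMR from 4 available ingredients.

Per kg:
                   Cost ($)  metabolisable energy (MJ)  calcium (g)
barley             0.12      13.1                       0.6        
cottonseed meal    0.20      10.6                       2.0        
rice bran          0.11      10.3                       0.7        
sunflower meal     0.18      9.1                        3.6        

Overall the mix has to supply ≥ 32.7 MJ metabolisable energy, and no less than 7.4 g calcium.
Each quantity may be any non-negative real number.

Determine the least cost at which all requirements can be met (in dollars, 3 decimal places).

$0.479

Treat it as an LP. Let x1 = kg of barley, x2 = kg of cottonseed meal, x3 = kg of rice bran, x4 = kg of sunflower meal.
Minimise 0.12x1 + 0.2x2 + 0.11x3 + 0.18x4 subject to:
  13.1x1 + 10.6x2 + 10.3x3 + 9.1x4 ≥ 32.7   (metabolisable energy)
  0.6x1 + 2x2 + 0.7x3 + 3.6x4 ≥ 7.4   (calcium)
  x1, x2, x3, x4 ≥ 0.
The optimal basis is {barley, sunflower meal}; cottonseed meal, rice bran drop out. Binding constraints: metabolisable energy and calcium.
Optimal quantities: barley = 1.208 kg, sunflower meal = 1.854 kg.
Cost = 0.12·1.208 + 0.18·1.854 = 0.47868.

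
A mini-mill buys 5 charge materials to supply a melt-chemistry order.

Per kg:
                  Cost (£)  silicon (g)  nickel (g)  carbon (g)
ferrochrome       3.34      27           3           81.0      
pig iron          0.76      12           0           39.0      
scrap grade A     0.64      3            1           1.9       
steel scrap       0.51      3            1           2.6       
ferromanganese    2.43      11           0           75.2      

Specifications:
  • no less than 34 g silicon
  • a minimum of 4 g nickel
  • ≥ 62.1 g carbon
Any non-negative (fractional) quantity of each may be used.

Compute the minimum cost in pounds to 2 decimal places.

Treat it as an LP. Let x1 = kg of ferrochrome, x2 = kg of pig iron, x3 = kg of scrap grade A, x4 = kg of steel scrap, x5 = kg of ferromanganese.
Minimize 3.34x1 + 0.76x2 + 0.64x3 + 0.51x4 + 2.43x5 subject to:
  27x1 + 12x2 + 3x3 + 3x4 + 11x5 ≥ 34   (silicon)
  3x1 + 1x3 + 1x4 ≥ 4   (nickel)
  81x1 + 39x2 + 1.9x3 + 2.6x4 + 75.2x5 ≥ 62.1   (carbon)
  x1, x2, x3, x4, x5 ≥ 0.
The optimal basis is {pig iron, steel scrap}; ferrochrome, scrap grade A, ferromanganese drop out. Binding constraints: silicon and nickel.
So pig iron = 1.833 kg, steel scrap = 4 kg.
Cost = 0.76·1.833 + 0.51·4 = 3.4331.

£3.43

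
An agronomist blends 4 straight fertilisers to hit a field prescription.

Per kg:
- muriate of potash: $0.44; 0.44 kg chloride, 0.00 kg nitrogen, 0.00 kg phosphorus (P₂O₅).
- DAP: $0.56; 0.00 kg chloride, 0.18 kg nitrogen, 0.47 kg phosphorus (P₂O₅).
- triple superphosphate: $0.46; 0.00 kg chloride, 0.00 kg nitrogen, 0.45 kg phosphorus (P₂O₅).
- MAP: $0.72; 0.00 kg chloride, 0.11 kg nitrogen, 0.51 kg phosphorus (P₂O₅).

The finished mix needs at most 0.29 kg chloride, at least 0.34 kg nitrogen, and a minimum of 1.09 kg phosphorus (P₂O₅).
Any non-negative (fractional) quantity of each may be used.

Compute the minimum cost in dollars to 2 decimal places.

This is a linear program. Let x1 = kg of muriate of potash, x2 = kg of DAP, x3 = kg of triple superphosphate, x4 = kg of MAP.
min 0.44x1 + 0.56x2 + 0.46x3 + 0.72x4 subject to:
  0.44x1 ≤ 0.29   (chloride)
  0.18x2 + 0.11x4 ≥ 0.34   (nitrogen)
  0.47x2 + 0.45x3 + 0.51x4 ≥ 1.09   (phosphorus (P₂O₅))
  x1, x2, x3, x4 ≥ 0.
The optimal basis is {DAP, triple superphosphate}; muriate of potash, MAP drop out. Binding constraints: nitrogen and phosphorus (P₂O₅).
So DAP = 1.889 kg, triple superphosphate = 0.4494 kg.
Cost = 0.56·1.889 + 0.46·0.4494 = 1.2646.

$1.26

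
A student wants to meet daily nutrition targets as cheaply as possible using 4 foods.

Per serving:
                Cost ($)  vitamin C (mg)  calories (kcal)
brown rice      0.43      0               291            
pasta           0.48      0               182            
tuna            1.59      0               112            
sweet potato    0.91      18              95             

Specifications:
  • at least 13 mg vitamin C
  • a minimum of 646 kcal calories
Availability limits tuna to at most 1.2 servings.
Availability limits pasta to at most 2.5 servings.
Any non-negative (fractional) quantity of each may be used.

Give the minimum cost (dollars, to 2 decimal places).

Let x1 = servings of brown rice, x2 = servings of pasta, x3 = servings of tuna, x4 = servings of sweet potato.
Minimise 0.43x1 + 0.48x2 + 1.59x3 + 0.91x4 with:
  18x4 ≥ 13   (vitamin C)
  291x1 + 182x2 + 112x3 + 95x4 ≥ 646   (calories)
  x3 ≤ 1.2
  x2 ≤ 2.5
  x1, x2, x3, x4 ≥ 0.
The cheapest feasible vertex uses only brown rice, sweet potato; pasta, tuna are not used. The vitamin C and calories requirements are met with equality.
Optimal quantities: brown rice = 1.984 servings, sweet potato = 0.7222 servings.
Cost = 0.43·1.984 + 0.91·0.7222 = 1.5103.

$1.51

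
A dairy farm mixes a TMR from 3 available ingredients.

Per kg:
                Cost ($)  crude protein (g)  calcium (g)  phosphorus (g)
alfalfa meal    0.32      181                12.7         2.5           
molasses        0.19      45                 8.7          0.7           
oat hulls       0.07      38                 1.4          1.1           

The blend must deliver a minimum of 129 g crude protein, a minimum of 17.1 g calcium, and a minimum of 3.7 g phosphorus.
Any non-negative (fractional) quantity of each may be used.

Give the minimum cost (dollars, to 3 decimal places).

Treat it as an LP. Let x1 = kg of alfalfa meal, x2 = kg of molasses, x3 = kg of oat hulls.
Minimise 0.32x1 + 0.19x2 + 0.07x3 subject to:
  181x1 + 45x2 + 38x3 ≥ 129   (crude protein)
  12.7x1 + 8.7x2 + 1.4x3 ≥ 17.1   (calcium)
  2.5x1 + 0.7x2 + 1.1x3 ≥ 3.7   (phosphorus)
  x1, x2, x3 ≥ 0.
The optimal basis is {alfalfa meal, oat hulls}; molasses drops out. There the calcium and phosphorus constraints are tight.
Optimal quantities: alfalfa meal = 1.302 kg, oat hulls = 0.405 kg.
Objective = 0.32·1.302 + 0.07·0.405 = 0.44499.

$0.445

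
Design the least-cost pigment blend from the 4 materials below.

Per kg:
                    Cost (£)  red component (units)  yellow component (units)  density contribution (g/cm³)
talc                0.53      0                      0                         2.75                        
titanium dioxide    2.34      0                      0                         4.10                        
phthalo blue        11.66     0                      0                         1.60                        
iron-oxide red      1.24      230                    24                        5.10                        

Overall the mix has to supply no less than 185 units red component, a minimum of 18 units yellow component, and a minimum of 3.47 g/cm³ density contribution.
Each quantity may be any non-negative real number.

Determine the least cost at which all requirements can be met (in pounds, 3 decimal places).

£0.997

Let x1 = kg of talc, x2 = kg of titanium dioxide, x3 = kg of phthalo blue, x4 = kg of iron-oxide red.
Minimize 0.53x1 + 2.34x2 + 11.66x3 + 1.24x4 s.t.:
  230x4 ≥ 185   (red component)
  24x4 ≥ 18   (yellow component)
  2.75x1 + 4.1x2 + 1.6x3 + 5.1x4 ≥ 3.47   (density contribution)
  x1, x2, x3, x4 ≥ 0.
At the optimum only iron-oxide red is positive (talc, titanium dioxide, phthalo blue = 0). There the red component constraint is tight.
So iron-oxide red = 0.8043 kg.
Hence cost = 1.24·0.8043 = £0.99733.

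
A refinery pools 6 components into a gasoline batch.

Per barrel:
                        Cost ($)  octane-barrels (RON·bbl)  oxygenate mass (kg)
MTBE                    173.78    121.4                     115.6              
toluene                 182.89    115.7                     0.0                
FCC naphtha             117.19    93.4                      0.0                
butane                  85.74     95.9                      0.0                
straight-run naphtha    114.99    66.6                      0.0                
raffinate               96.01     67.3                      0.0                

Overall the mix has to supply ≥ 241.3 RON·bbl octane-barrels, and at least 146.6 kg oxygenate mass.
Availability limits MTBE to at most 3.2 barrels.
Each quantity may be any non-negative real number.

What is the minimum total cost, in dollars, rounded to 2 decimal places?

This is a linear program. Let x1 = barrels of MTBE, x2 = barrels of toluene, x3 = barrels of FCC naphtha, x4 = barrels of butane, x5 = barrels of straight-run naphtha, x6 = barrels of raffinate.
min 173.78x1 + 182.89x2 + 117.19x3 + 85.74x4 + 114.99x5 + 96.01x6 subject to:
  121.4x1 + 115.7x2 + 93.4x3 + 95.9x4 + 66.6x5 + 67.3x6 ≥ 241.3   (octane-barrels)
  115.6x1 ≥ 146.6   (oxygenate mass)
  x1 ≤ 3.2
  x1, x2, x3, x4, x5, x6 ≥ 0.
The optimal basis is {MTBE, butane}; toluene, FCC naphtha, straight-run naphtha, raffinate drop out. There the octane-barrels and oxygenate mass constraints are tight.
So MTBE = 1.26817 barrels, butane = 0.910789 barrels.
Total cost: 173.78·1.26817 + 85.74·0.910789 = 298.4736.

$298.47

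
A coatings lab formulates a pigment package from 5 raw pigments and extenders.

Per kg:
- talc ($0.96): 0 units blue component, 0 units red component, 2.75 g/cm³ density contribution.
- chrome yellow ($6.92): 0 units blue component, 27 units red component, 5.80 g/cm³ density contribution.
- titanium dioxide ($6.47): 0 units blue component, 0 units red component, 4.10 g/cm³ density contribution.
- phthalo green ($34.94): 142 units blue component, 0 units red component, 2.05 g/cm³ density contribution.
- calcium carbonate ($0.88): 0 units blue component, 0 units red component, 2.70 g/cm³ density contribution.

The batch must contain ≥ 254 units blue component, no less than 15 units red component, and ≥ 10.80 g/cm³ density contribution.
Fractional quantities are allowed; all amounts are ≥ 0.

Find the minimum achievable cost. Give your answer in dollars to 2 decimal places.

$67.62

Treat it as an LP. Let x1 = kg of talc, x2 = kg of chrome yellow, x3 = kg of titanium dioxide, x4 = kg of phthalo green, x5 = kg of calcium carbonate.
Minimise 0.96x1 + 6.92x2 + 6.47x3 + 34.94x4 + 0.88x5 with:
  142x4 ≥ 254   (blue component)
  27x2 ≥ 15   (red component)
  2.75x1 + 5.8x2 + 4.1x3 + 2.05x4 + 2.7x5 ≥ 10.8   (density contribution)
  x1, x2, x3, x4, x5 ≥ 0.
The minimum-cost mix takes nothing from talc, titanium dioxide — only chrome yellow, phthalo green, calcium carbonate. Binding constraints: blue component, red component, density contribution.
That vertex is x2 = 0.55556, x4 = 1.7887, x5 = 1.4485.
Objective = 6.92·0.55556 + 34.94·1.7887 + 0.88·1.4485 = 67.6163.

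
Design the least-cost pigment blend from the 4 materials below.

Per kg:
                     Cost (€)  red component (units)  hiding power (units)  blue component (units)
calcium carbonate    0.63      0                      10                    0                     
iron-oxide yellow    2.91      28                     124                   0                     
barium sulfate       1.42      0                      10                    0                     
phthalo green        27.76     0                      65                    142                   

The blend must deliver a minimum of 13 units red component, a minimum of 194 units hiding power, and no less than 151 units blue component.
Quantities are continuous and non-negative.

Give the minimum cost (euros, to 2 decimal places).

This is a linear program. Let x1 = kg of calcium carbonate, x2 = kg of iron-oxide yellow, x3 = kg of barium sulfate, x4 = kg of phthalo green.
min 0.63x1 + 2.91x2 + 1.42x3 + 27.76x4 s.t.:
  28x2 ≥ 13   (red component)
  10x1 + 124x2 + 10x3 + 65x4 ≥ 194   (hiding power)
  142x4 ≥ 151   (blue component)
  x1, x2, x3, x4 ≥ 0.
The minimum-cost mix takes nothing from calcium carbonate, barium sulfate — only iron-oxide yellow, phthalo green. Binding constraints: hiding power and blue component.
Optimal quantities: iron-oxide yellow = 1.0071 kg, phthalo green = 1.0634 kg.
Objective = 2.91·1.0071 + 27.76·1.0634 = 32.4506.

€32.45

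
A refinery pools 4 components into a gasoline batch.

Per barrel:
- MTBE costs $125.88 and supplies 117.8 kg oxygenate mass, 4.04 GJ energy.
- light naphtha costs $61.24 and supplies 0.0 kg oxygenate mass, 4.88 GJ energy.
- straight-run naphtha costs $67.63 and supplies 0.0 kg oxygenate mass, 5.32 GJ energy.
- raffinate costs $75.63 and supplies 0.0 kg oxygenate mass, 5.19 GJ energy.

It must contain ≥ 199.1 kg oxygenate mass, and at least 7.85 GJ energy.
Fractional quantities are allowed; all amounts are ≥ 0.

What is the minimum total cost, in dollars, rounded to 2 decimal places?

$225.58

This is a linear program. Let x1 = barrels of MTBE, x2 = barrels of light naphtha, x3 = barrels of straight-run naphtha, x4 = barrels of raffinate.
Minimise 125.88x1 + 61.24x2 + 67.63x3 + 75.63x4 subject to:
  117.8x1 ≥ 199.1   (oxygenate mass)
  4.04x1 + 4.88x2 + 5.32x3 + 5.19x4 ≥ 7.85   (energy)
  x1, x2, x3, x4 ≥ 0.
The minimum-cost mix takes nothing from straight-run naphtha, raffinate — only MTBE, light naphtha. There the oxygenate mass and energy constraints are tight.
So MTBE = 1.6902 barrels, light naphtha = 0.20938 barrels.
Total cost: 125.88·1.6902 + 61.24·0.20938 = 225.5848.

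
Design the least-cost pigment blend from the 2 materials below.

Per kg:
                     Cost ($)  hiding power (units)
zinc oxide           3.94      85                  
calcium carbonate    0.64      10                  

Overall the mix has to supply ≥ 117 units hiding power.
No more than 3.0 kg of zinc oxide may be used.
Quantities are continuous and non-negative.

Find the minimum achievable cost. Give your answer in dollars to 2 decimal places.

$5.42

Let x1 = kg of zinc oxide, x2 = kg of calcium carbonate.
Minimise 3.94x1 + 0.64x2 with:
  85x1 + 10x2 ≥ 117   (hiding power)
  x1 ≤ 3
  x1, x2 ≥ 0.
The minimum-cost mix takes nothing from calcium carbonate — only zinc oxide. The hiding power requirement is met with equality.
So zinc oxide = 1.376 kg.
Objective = 3.94·1.376 = 5.4214.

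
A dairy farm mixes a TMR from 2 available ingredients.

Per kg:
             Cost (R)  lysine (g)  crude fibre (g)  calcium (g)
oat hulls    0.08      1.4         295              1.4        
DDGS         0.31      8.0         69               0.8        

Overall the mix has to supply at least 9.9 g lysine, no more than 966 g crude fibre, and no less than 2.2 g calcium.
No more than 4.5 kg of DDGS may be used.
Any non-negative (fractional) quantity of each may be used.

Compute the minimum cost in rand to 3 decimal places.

R0.408

This is a linear program. Let x1 = kg of oat hulls, x2 = kg of DDGS.
Minimize 0.08x1 + 0.31x2 subject to:
  1.4x1 + 8x2 ≥ 9.9   (lysine)
  295x1 + 69x2 ≤ 966   (crude fibre)
  1.4x1 + 0.8x2 ≥ 2.2   (calcium)
  x2 ≤ 4.5
  x1, x2 ≥ 0.
Both inputs are positive at the optimum. There the lysine and calcium constraints are tight.
That vertex is x1 = 0.9603, x2 = 1.069.
Hence cost = 0.08·0.9603 + 0.31·1.069 = R0.40821.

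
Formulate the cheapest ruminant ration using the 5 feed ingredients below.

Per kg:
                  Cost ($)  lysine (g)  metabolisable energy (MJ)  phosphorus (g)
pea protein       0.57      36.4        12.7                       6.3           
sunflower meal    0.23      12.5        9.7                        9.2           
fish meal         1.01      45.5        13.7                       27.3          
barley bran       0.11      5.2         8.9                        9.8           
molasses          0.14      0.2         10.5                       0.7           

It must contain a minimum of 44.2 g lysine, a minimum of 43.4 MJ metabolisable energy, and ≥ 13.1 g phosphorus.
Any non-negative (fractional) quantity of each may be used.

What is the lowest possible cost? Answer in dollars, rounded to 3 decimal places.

Set it up as a linear program. Let x1 = kg of pea protein, x2 = kg of sunflower meal, x3 = kg of fish meal, x4 = kg of barley bran, x5 = kg of molasses.
Minimise 0.57x1 + 0.23x2 + 1.01x3 + 0.11x4 + 0.14x5 s.t.:
  36.4x1 + 12.5x2 + 45.5x3 + 5.2x4 + 0.2x5 ≥ 44.2   (lysine)
  12.7x1 + 9.7x2 + 13.7x3 + 8.9x4 + 10.5x5 ≥ 43.4   (metabolisable energy)
  6.3x1 + 9.2x2 + 27.3x3 + 9.8x4 + 0.7x5 ≥ 13.1   (phosphorus)
  x1, x2, x3, x4, x5 ≥ 0.
At the optimum only pea protein, barley bran are positive (sunflower meal, fish meal, molasses = 0). There the lysine and metabolisable energy constraints are tight.
Solving gives x1 = 0.6502, x4 = 3.949.
Cost = 0.57·0.6502 + 0.11·3.949 = 0.80500.

$0.805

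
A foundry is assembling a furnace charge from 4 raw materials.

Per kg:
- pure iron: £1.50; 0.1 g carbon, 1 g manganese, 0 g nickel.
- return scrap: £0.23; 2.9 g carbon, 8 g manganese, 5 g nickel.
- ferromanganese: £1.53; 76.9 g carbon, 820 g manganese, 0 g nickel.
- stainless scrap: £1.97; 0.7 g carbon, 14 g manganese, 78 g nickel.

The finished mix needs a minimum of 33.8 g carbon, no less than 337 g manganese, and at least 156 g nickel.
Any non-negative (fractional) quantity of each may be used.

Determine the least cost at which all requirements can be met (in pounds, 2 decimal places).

£4.58

Let x1 = kg of pure iron, x2 = kg of return scrap, x3 = kg of ferromanganese, x4 = kg of stainless scrap.
Minimise 1.5x1 + 0.23x2 + 1.53x3 + 1.97x4 with:
  0.1x1 + 2.9x2 + 76.9x3 + 0.7x4 ≥ 33.8   (carbon)
  1x1 + 8x2 + 820x3 + 14x4 ≥ 337   (manganese)
  5x2 + 78x4 ≥ 156   (nickel)
  x1, x2, x3, x4 ≥ 0.
The minimum-cost mix takes nothing from pure iron, return scrap — only ferromanganese, stainless scrap. There the carbon and nickel constraints are tight.
Optimal quantities: ferromanganese = 0.4213 kg, stainless scrap = 2 kg.
Total cost: 1.53·0.4213 + 1.97·2 = 4.5846.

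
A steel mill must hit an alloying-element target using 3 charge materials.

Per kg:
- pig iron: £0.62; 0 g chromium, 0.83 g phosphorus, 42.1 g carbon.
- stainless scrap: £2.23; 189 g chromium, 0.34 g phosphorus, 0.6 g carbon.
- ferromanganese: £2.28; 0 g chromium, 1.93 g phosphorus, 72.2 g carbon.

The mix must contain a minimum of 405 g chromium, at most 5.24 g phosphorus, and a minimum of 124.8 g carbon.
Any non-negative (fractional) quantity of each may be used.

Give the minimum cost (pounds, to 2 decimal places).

Let x1 = kg of pig iron, x2 = kg of stainless scrap, x3 = kg of ferromanganese.
Minimize 0.62x1 + 2.23x2 + 2.28x3 s.t.:
  189x2 ≥ 405   (chromium)
  0.83x1 + 0.34x2 + 1.93x3 ≤ 5.24   (phosphorus)
  42.1x1 + 0.6x2 + 72.2x3 ≥ 124.8   (carbon)
  x1, x2, x3 ≥ 0.
At the optimum only pig iron, stainless scrap are positive (ferromanganese = 0). Binding constraints: chromium and carbon.
That vertex is x1 = 2.934, x2 = 2.143.
Hence cost = 0.62·2.934 + 2.23·2.143 = £6.5980.

£6.60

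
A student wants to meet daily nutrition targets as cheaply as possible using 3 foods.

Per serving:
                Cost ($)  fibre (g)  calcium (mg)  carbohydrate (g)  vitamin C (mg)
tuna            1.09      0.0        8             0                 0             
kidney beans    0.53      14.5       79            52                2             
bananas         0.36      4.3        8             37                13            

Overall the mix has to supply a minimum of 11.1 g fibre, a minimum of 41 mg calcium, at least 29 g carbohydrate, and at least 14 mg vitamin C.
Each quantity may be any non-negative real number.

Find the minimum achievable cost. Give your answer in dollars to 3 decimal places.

Treat it as an LP. Let x1 = servings of tuna, x2 = servings of kidney beans, x3 = servings of bananas.
min 1.09x1 + 0.53x2 + 0.36x3 s.t.:
  14.5x2 + 4.3x3 ≥ 11.1   (fibre)
  8x1 + 79x2 + 8x3 ≥ 41   (calcium)
  52x2 + 37x3 ≥ 29   (carbohydrate)
  2x2 + 13x3 ≥ 14   (vitamin C)
  x1, x2, x3 ≥ 0.
The cheapest feasible vertex uses only kidney beans, bananas; tuna is not used. The fibre and vitamin C requirements are met with equality.
That vertex is x2 = 0.4675, x3 = 1.005.
Cost = 0.53·0.4675 + 0.36·1.005 = 0.60958.

$0.610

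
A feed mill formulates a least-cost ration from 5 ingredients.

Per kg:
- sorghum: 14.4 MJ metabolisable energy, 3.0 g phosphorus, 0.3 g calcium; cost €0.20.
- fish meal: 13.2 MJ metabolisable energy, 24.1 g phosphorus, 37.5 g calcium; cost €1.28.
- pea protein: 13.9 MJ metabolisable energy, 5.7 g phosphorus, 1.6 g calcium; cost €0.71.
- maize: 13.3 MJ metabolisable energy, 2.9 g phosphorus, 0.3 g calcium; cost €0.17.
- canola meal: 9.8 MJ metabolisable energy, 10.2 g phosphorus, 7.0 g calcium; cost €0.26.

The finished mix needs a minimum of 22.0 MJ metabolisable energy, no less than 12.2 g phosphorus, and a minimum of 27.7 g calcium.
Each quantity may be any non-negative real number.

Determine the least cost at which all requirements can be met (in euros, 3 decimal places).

Set it up as a linear program. Let x1 = kg of sorghum, x2 = kg of fish meal, x3 = kg of pea protein, x4 = kg of maize, x5 = kg of canola meal.
Minimize 0.2x1 + 1.28x2 + 0.71x3 + 0.17x4 + 0.26x5 subject to:
  14.4x1 + 13.2x2 + 13.9x3 + 13.3x4 + 9.8x5 ≥ 22   (metabolisable energy)
  3x1 + 24.1x2 + 5.7x3 + 2.9x4 + 10.2x5 ≥ 12.2   (phosphorus)
  0.3x1 + 37.5x2 + 1.6x3 + 0.3x4 + 7x5 ≥ 27.7   (calcium)
  x1, x2, x3, x4, x5 ≥ 0.
The minimum-cost mix takes nothing from sorghum, pea protein, maize — only fish meal, canola meal. The metabolisable energy and calcium requirements are met with equality.
Solving gives x2 = 0.427, x5 = 1.67.
Total cost: 1.28·0.427 + 0.26·1.67 = 0.98076.

€0.981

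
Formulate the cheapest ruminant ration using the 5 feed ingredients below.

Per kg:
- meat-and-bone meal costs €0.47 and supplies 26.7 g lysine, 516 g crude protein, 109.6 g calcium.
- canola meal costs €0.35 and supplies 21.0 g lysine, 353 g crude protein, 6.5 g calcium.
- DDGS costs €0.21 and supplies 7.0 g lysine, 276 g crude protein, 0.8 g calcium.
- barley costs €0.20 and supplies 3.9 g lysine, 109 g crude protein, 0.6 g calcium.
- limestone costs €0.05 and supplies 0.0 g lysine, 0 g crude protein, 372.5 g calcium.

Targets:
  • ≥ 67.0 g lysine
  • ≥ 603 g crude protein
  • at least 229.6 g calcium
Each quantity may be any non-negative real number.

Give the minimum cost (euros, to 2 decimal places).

This is a linear program. Let x1 = kg of meat-and-bone meal, x2 = kg of canola meal, x3 = kg of DDGS, x4 = kg of barley, x5 = kg of limestone.
min 0.47x1 + 0.35x2 + 0.21x3 + 0.2x4 + 0.05x5 subject to:
  26.7x1 + 21x2 + 7x3 + 3.9x4 ≥ 67   (lysine)
  516x1 + 353x2 + 276x3 + 109x4 ≥ 603   (crude protein)
  109.6x1 + 6.5x2 + 0.8x3 + 0.6x4 + 372.5x5 ≥ 229.6   (calcium)
  x1, x2, x3, x4, x5 ≥ 0.
At the optimum only canola meal, limestone are positive (meat-and-bone meal, DDGS, barley = 0). There the lysine and calcium constraints are tight.
That vertex is x2 = 3.19, x5 = 0.5607.
Objective = 0.35·3.19 + 0.05·0.5607 = 1.1445.

€1.14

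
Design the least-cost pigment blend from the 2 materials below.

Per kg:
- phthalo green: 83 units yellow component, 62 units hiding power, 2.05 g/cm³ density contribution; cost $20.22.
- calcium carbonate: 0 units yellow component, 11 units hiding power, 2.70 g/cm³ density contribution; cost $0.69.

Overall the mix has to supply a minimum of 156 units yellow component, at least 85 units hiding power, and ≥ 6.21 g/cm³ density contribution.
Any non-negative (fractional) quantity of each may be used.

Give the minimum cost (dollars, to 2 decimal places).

Let x1 = kg of phthalo green, x2 = kg of calcium carbonate.
Minimise 20.22x1 + 0.69x2 subject to:
  83x1 ≥ 156   (yellow component)
  62x1 + 11x2 ≥ 85   (hiding power)
  2.05x1 + 2.7x2 ≥ 6.21   (density contribution)
  x1, x2 ≥ 0.
Both inputs are positive at the optimum. Binding constraints: yellow component and density contribution.
That vertex is x1 = 1.8795, x2 = 0.87296.
Hence cost = 20.22·1.8795 + 0.69·0.87296 = $38.6058.

$38.61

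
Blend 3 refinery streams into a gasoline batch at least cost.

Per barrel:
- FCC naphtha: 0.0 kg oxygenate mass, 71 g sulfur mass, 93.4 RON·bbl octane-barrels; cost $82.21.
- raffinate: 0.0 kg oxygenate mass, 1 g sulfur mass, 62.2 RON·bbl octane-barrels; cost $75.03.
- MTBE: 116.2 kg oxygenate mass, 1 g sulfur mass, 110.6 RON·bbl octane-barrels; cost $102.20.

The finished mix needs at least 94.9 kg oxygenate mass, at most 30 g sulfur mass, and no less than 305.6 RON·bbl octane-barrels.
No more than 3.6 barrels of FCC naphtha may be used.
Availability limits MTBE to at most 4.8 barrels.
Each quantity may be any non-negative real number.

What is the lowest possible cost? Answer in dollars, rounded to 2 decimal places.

$280.80

Treat it as an LP. Let x1 = barrels of FCC naphtha, x2 = barrels of raffinate, x3 = barrels of MTBE.
Minimise 82.21x1 + 75.03x2 + 102.2x3 subject to:
  116.2x3 ≥ 94.9   (oxygenate mass)
  71x1 + 1x2 + 1x3 ≤ 30   (sulfur mass)
  93.4x1 + 62.2x2 + 110.6x3 ≥ 305.6   (octane-barrels)
  x1 ≤ 3.6
  x3 ≤ 4.8
  x1, x2, x3 ≥ 0.
The optimal basis is {FCC naphtha, MTBE}; raffinate drops out. Binding constraints: sulfur mass and octane-barrels.
Solving gives x1 = 0.38824, x3 = 2.4353.
Total cost: 82.21·0.38824 + 102.2·2.4353 = 280.8049.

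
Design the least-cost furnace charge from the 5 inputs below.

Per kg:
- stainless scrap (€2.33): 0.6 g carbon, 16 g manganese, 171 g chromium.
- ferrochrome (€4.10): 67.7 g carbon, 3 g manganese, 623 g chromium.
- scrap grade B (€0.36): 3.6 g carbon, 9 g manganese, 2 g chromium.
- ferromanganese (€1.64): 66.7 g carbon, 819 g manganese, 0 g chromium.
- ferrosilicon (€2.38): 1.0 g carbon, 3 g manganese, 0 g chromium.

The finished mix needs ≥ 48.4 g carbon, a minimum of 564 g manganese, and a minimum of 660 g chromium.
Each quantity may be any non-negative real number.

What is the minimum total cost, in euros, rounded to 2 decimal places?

€5.47

Treat it as an LP. Let x1 = kg of stainless scrap, x2 = kg of ferrochrome, x3 = kg of scrap grade B, x4 = kg of ferromanganese, x5 = kg of ferrosilicon.
Minimize 2.33x1 + 4.1x2 + 0.36x3 + 1.64x4 + 2.38x5 with:
  0.6x1 + 67.7x2 + 3.6x3 + 66.7x4 + 1x5 ≥ 48.4   (carbon)
  16x1 + 3x2 + 9x3 + 819x4 + 3x5 ≥ 564   (manganese)
  171x1 + 623x2 + 2x3 ≥ 660   (chromium)
  x1, x2, x3, x4, x5 ≥ 0.
At the optimum only ferrochrome, ferromanganese are positive (stainless scrap, scrap grade B, ferrosilicon = 0). Binding constraints: manganese and chromium.
So ferrochrome = 1.0594 kg, ferromanganese = 0.68476 kg.
Total cost: 4.1·1.0594 + 1.64·0.68476 = 5.4665.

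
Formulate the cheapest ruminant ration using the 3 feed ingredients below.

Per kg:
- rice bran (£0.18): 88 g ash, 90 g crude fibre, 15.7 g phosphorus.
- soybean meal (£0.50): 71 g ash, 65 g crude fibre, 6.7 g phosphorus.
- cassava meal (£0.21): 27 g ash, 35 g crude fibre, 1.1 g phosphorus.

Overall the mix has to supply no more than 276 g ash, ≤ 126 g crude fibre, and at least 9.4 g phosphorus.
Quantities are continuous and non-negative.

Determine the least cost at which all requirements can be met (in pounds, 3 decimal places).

This is a linear program. Let x1 = kg of rice bran, x2 = kg of soybean meal, x3 = kg of cassava meal.
Minimise 0.18x1 + 0.5x2 + 0.21x3 with:
  88x1 + 71x2 + 27x3 ≤ 276   (ash)
  90x1 + 65x2 + 35x3 ≤ 126   (crude fibre)
  15.7x1 + 6.7x2 + 1.1x3 ≥ 9.4   (phosphorus)
  x1, x2, x3 ≥ 0.
The cheapest feasible vertex uses only rice bran; soybean meal, cassava meal are not used. The phosphorus requirement is met with equality.
That vertex is x1 = 0.5987.
Hence cost = 0.18·0.5987 = £0.10777.

£0.108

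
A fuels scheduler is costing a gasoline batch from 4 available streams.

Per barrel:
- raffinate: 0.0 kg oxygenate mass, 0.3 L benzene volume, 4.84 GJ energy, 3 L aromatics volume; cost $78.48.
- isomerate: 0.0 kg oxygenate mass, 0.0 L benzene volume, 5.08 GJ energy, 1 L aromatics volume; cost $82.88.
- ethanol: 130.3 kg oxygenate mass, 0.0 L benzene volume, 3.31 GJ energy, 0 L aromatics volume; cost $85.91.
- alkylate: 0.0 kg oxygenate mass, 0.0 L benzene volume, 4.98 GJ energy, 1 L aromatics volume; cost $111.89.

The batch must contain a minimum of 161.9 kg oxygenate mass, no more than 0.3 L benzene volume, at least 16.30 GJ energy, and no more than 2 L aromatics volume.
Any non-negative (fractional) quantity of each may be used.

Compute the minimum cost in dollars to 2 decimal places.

This is a linear program. Let x1 = barrels of raffinate, x2 = barrels of isomerate, x3 = barrels of ethanol, x4 = barrels of alkylate.
Minimize 78.48x1 + 82.88x2 + 85.91x3 + 111.89x4 with:
  130.3x3 ≥ 161.9   (oxygenate mass)
  0.3x1 ≤ 0.3   (benzene volume)
  4.84x1 + 5.08x2 + 3.31x3 + 4.98x4 ≥ 16.3   (energy)
  3x1 + 1x2 + 1x4 ≤ 2   (aromatics volume)
  x1, x2, x3, x4 ≥ 0.
At the optimum only isomerate, ethanol are positive (raffinate, alkylate = 0). Binding constraints: energy and aromatics volume.
Solving gives x2 = 2, x3 = 1.855.
Cost = 82.88·2 + 85.91·1.855 = 325.1231.

$325.12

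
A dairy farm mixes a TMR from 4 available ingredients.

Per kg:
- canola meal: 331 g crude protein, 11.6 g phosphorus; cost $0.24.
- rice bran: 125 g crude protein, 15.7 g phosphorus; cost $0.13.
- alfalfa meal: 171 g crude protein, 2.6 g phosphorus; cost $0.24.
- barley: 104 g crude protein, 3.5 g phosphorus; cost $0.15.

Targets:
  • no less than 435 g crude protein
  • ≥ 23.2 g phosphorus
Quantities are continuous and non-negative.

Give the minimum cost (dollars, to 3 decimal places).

Let x1 = kg of canola meal, x2 = kg of rice bran, x3 = kg of alfalfa meal, x4 = kg of barley.
min 0.24x1 + 0.13x2 + 0.24x3 + 0.15x4 with:
  331x1 + 125x2 + 171x3 + 104x4 ≥ 435   (crude protein)
  11.6x1 + 15.7x2 + 2.6x3 + 3.5x4 ≥ 23.2   (phosphorus)
  x1, x2, x3, x4 ≥ 0.
The optimal basis is {canola meal, rice bran}; alfalfa meal, barley drop out. Binding constraints: crude protein and phosphorus.
Optimal quantities: canola meal = 1.049 kg, rice bran = 0.7028 kg.
Total cost: 0.24·1.049 + 0.13·0.7028 = 0.34312.

$0.343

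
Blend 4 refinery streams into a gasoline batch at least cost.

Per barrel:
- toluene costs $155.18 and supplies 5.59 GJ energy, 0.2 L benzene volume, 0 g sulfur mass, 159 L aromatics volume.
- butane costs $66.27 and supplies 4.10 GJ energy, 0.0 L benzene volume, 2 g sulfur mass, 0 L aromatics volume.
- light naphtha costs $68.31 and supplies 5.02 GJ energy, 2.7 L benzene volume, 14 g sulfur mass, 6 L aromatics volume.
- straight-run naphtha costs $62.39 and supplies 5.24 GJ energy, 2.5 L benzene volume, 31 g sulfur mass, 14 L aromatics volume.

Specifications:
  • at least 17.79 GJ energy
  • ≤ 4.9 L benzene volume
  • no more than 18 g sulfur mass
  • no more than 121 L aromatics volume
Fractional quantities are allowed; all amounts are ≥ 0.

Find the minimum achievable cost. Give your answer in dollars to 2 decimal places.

$277.19

Let x1 = barrels of toluene, x2 = barrels of butane, x3 = barrels of light naphtha, x4 = barrels of straight-run naphtha.
Minimise 155.18x1 + 66.27x2 + 68.31x3 + 62.39x4 s.t.:
  5.59x1 + 4.1x2 + 5.02x3 + 5.24x4 ≥ 17.79   (energy)
  0.2x1 + 2.7x3 + 2.5x4 ≤ 4.9   (benzene volume)
  2x2 + 14x3 + 31x4 ≤ 18   (sulfur mass)
  159x1 + 6x3 + 14x4 ≤ 121   (aromatics volume)
  x1, x2, x3, x4 ≥ 0.
At the optimum only butane, light naphtha are positive (toluene, straight-run naphtha = 0). Binding constraints: energy and sulfur mass.
Solving gives x2 = 3.3509, x3 = 0.80701.
Hence cost = 66.27·3.3509 + 68.31·0.80701 = $277.1910.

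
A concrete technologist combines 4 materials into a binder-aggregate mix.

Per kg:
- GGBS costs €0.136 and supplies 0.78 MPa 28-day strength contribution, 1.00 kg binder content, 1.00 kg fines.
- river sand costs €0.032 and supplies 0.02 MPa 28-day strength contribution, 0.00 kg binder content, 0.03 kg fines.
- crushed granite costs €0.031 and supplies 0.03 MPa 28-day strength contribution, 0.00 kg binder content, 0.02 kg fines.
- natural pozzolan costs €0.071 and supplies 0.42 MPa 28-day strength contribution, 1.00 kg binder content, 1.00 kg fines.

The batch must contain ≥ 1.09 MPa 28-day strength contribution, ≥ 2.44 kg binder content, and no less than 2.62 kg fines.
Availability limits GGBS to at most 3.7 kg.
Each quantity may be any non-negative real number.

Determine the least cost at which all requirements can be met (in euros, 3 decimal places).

€0.186

Let x1 = kg of GGBS, x2 = kg of river sand, x3 = kg of crushed granite, x4 = kg of natural pozzolan.
Minimise 0.136x1 + 0.032x2 + 0.031x3 + 0.071x4 subject to:
  0.78x1 + 0.02x2 + 0.03x3 + 0.42x4 ≥ 1.09   (28-day strength contribution)
  1x1 + 1x4 ≥ 2.44   (binder content)
  1x1 + 0.03x2 + 0.02x3 + 1x4 ≥ 2.62   (fines)
  x1 ≤ 3.7
  x1, x2, x3, x4 ≥ 0.
The cheapest feasible vertex uses only natural pozzolan; GGBS, river sand, crushed granite are not used. Binding constraint: fines.
That vertex is x4 = 2.62.
Hence cost = 0.071·2.62 = €0.18602.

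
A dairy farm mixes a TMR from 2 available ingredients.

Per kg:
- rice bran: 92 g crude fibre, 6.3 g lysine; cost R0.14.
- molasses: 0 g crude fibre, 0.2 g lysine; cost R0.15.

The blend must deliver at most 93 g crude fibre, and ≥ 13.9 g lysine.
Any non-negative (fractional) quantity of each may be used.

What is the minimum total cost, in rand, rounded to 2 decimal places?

This is a linear program. Let x1 = kg of rice bran, x2 = kg of molasses.
min 0.14x1 + 0.15x2 with:
  92x1 ≤ 93   (crude fibre)
  6.3x1 + 0.2x2 ≥ 13.9   (lysine)
  x1, x2 ≥ 0.
Both inputs are positive at the optimum. The crude fibre and lysine requirements are met with equality.
So rice bran = 1.011 kg, molasses = 37.66 kg.
Total cost: 0.14·1.011 + 0.15·37.66 = 5.7905.

R5.79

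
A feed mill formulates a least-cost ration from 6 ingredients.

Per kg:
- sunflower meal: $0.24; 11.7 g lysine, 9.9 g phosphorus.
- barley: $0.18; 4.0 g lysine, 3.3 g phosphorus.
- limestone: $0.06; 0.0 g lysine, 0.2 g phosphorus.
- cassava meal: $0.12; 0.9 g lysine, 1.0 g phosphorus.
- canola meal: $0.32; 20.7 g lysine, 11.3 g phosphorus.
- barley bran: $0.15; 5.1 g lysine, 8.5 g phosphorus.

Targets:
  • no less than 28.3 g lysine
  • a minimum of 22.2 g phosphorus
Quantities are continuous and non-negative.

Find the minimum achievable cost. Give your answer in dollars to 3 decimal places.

Treat it as an LP. Let x1 = kg of sunflower meal, x2 = kg of barley, x3 = kg of limestone, x4 = kg of cassava meal, x5 = kg of canola meal, x6 = kg of barley bran.
min 0.24x1 + 0.18x2 + 0.06x3 + 0.12x4 + 0.32x5 + 0.15x6 s.t.:
  11.7x1 + 4x2 + 0.9x4 + 20.7x5 + 5.1x6 ≥ 28.3   (lysine)
  9.9x1 + 3.3x2 + 0.2x3 + 1x4 + 11.3x5 + 8.5x6 ≥ 22.2   (phosphorus)
  x1, x2, x3, x4, x5, x6 ≥ 0.
The optimal basis is {canola meal, barley bran}; sunflower meal, barley, limestone, cassava meal drop out. The lysine and phosphorus requirements are met with equality.
That vertex is x5 = 1.0761, x6 = 1.1811.
Total cost: 0.32·1.0761 + 0.15·1.1811 = 0.52152.

$0.522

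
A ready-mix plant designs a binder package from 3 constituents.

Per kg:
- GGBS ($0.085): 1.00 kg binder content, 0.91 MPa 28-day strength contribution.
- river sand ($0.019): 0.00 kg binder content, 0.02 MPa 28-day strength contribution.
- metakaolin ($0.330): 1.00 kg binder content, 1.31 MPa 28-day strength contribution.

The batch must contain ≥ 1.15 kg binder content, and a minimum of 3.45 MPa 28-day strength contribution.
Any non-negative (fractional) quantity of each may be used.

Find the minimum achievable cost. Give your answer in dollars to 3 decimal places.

$0.322

Set it up as a linear program. Let x1 = kg of GGBS, x2 = kg of river sand, x3 = kg of metakaolin.
min 0.085x1 + 0.019x2 + 0.33x3 with:
  1x1 + 1x3 ≥ 1.15   (binder content)
  0.91x1 + 0.02x2 + 1.31x3 ≥ 3.45   (28-day strength contribution)
  x1, x2, x3 ≥ 0.
The cheapest feasible vertex uses only GGBS; river sand, metakaolin are not used. There the 28-day strength contribution constraint is tight.
That vertex is x1 = 3.791.
Hence cost = 0.085·3.791 = $0.32224.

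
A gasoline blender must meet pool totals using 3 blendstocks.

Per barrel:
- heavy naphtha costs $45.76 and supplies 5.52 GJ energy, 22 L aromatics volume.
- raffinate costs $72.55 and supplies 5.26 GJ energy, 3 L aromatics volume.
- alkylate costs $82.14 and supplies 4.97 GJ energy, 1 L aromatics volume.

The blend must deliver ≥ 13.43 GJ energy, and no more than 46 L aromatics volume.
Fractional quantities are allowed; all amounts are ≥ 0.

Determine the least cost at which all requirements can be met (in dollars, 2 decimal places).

$123.46

Treat it as an LP. Let x1 = barrels of heavy naphtha, x2 = barrels of raffinate, x3 = barrels of alkylate.
min 45.76x1 + 72.55x2 + 82.14x3 with:
  5.52x1 + 5.26x2 + 4.97x3 ≥ 13.43   (energy)
  22x1 + 3x2 + 1x3 ≤ 46   (aromatics volume)
  x1, x2, x3 ≥ 0.
The minimum-cost mix takes nothing from alkylate — only heavy naphtha, raffinate. There the energy and aromatics volume constraints are tight.
So heavy naphtha = 2.0338 barrels, raffinate = 0.41892 barrels.
Objective = 45.76·2.0338 + 72.55·0.41892 = 123.4593.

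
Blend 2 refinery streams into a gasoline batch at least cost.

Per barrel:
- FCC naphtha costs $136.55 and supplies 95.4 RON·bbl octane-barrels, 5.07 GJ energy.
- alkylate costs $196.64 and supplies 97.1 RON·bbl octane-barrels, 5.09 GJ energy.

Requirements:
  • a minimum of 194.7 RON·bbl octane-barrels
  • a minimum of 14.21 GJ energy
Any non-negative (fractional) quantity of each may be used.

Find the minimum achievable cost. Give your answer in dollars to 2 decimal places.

$382.72

Let x1 = barrels of FCC naphtha, x2 = barrels of alkylate.
Minimize 136.55x1 + 196.64x2 s.t.:
  95.4x1 + 97.1x2 ≥ 194.7   (octane-barrels)
  5.07x1 + 5.09x2 ≥ 14.21   (energy)
  x1, x2 ≥ 0.
The optimal basis is {FCC naphtha}; alkylate drops out. There the energy constraint is tight.
Optimal quantities: FCC naphtha = 2.8028 barrels.
Hence cost = 136.55·2.8028 = $382.7223.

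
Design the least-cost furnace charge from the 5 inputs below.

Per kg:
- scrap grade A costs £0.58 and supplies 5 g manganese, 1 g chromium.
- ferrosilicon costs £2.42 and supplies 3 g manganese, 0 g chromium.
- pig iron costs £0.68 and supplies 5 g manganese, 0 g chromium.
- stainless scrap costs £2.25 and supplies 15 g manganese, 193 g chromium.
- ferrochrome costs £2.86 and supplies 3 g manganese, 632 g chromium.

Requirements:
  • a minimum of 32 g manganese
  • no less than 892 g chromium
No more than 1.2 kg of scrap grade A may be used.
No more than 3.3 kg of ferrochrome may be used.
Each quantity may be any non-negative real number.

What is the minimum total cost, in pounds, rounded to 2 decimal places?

Let x1 = kg of scrap grade A, x2 = kg of ferrosilicon, x3 = kg of pig iron, x4 = kg of stainless scrap, x5 = kg of ferrochrome.
Minimize 0.58x1 + 2.42x2 + 0.68x3 + 2.25x4 + 2.86x5 subject to:
  5x1 + 3x2 + 5x3 + 15x4 + 3x5 ≥ 32   (manganese)
  1x1 + 193x4 + 632x5 ≥ 892   (chromium)
  x1 ≤ 1.2
  x5 ≤ 3.3
  x1, x2, x3, x4, x5 ≥ 0.
At the optimum only stainless scrap, ferrochrome are positive (scrap grade A, ferrosilicon, pig iron = 0). There the manganese and chromium constraints are tight.
Solving gives x4 = 1.971, x5 = 0.8093.
Total cost: 2.25·1.971 + 2.86·0.8093 = 6.7493.

£6.75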